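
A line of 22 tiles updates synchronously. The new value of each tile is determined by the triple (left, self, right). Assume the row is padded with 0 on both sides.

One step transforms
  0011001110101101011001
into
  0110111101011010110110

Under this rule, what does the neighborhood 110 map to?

At position 3 the neighborhood is 110; the next row has 0 there.

0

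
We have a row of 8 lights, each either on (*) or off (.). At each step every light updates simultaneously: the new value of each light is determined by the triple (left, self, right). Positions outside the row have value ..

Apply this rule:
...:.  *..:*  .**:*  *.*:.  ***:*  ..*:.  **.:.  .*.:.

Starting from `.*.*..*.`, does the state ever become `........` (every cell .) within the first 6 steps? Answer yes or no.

yes

step 1: ....*..*
step 2: .....*..
step 3: ......*.
step 4: .......*
step 5: ........
all cells are . at step 5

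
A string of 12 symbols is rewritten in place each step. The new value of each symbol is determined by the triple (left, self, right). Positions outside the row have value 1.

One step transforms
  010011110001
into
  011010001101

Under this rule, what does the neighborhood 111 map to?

At position 5 the neighborhood is 111; the next row has 0 there.

0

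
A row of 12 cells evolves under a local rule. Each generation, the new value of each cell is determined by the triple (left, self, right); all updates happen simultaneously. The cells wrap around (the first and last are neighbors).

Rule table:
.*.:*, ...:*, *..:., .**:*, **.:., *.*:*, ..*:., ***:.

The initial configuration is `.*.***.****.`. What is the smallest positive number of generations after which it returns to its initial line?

12

.***..**....
.*....*..***
**.**.*..*..
*.**.**..*..
***.**...*..
*..**..*.*..
*..*...***..
*..*.*.*....
*..*****.**.
*..*....**.*
...*.**.*.**
.*.***.****.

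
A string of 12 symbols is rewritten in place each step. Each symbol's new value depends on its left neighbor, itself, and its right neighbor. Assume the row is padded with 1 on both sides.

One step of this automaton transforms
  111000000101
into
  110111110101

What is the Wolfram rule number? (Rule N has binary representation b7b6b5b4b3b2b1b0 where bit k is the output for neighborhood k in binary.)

157

position 0: 111 → 1  (bit 7 = 1)
position 2: 110 → 0  (bit 6 = 0)
position 10: 101 → 0  (bit 5 = 0)
position 3: 100 → 1  (bit 4 = 1)
position 11: 011 → 1  (bit 3 = 1)
position 9: 010 → 1  (bit 2 = 1)
position 8: 001 → 0  (bit 1 = 0)
position 4: 000 → 1  (bit 0 = 1)
bits b7..b0 = 10011101 = 157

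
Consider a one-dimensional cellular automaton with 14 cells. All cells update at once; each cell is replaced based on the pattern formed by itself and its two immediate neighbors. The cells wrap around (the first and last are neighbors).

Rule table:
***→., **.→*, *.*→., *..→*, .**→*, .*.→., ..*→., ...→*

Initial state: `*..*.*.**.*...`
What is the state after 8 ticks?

.***.*...*****

.*.....**..**.
..****.***.***
*.*..*.*.*.*.*
*..*.........*
**..********.*
.**.*......*.*
.**..*****....
.***.*...*****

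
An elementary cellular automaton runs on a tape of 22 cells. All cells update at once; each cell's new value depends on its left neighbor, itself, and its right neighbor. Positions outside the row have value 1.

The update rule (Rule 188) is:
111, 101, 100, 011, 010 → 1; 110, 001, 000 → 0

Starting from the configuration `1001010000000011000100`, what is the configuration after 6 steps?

1101110111010011111111

step 1: 0101111000000010100110
step 2: 1111110100000011110101
step 3: 1111101110000011101111
step 4: 1111011101000011011111
step 5: 1110111011100010111111
step 6: 1101110111010011111111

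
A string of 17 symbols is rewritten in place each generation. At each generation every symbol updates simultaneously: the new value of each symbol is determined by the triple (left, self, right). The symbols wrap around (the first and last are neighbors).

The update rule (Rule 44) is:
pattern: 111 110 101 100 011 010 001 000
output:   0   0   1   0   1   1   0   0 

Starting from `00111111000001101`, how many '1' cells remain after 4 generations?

generation 1: 00100000000001011
generation 2: 00100000000001110
generation 3: 00100000000001000
generation 4: 00100000000001000
count of 1: 2

2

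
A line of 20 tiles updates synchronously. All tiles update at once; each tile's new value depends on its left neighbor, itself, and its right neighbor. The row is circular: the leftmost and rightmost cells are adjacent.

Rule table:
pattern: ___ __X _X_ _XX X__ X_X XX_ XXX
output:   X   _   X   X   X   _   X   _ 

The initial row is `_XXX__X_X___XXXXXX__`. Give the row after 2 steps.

_X_XX_X_X_X_XXXX_X_X

_X_XX_X_XXX_X____XXX
_X_XX_X_X_X_XXXX_X_X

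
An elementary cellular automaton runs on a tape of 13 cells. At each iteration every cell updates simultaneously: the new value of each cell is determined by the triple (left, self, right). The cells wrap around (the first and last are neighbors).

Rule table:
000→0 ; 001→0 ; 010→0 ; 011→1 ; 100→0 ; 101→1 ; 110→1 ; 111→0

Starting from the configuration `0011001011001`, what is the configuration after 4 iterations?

0011000000000

iteration 1: 0011000111000
iteration 2: 0011000101000
iteration 3: 0011000010000
iteration 4: 0011000000000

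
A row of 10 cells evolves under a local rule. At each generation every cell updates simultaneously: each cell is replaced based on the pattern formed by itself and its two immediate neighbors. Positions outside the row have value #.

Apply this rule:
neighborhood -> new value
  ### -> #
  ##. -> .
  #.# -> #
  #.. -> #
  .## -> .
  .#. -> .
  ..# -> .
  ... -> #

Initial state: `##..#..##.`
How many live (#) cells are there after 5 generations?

4

#.#..#...#
.#.#..##..
#.#.#...#.
.#.#.##..#
#.#.#..#..
count of #: 4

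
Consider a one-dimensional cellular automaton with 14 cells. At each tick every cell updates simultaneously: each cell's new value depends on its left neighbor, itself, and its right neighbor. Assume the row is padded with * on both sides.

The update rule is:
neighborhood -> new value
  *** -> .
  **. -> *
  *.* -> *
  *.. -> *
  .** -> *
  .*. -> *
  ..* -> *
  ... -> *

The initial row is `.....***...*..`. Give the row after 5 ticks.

******.*******

tick 1: ******.*******
tick 2: .....***......
tick 3: ******.*******  (repeats tick 1; period 2)
tick 5: ******.*******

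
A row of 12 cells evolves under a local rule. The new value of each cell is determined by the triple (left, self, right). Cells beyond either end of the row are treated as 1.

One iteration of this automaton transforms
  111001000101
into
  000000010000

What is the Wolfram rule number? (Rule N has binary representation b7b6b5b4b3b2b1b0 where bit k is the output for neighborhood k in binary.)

1

position 0: 111 → 0  (bit 7 = 0)
position 2: 110 → 0  (bit 6 = 0)
position 10: 101 → 0  (bit 5 = 0)
position 3: 100 → 0  (bit 4 = 0)
position 11: 011 → 0  (bit 3 = 0)
position 5: 010 → 0  (bit 2 = 0)
position 4: 001 → 0  (bit 1 = 0)
position 7: 000 → 1  (bit 0 = 1)
bits b7..b0 = 00000001 = 1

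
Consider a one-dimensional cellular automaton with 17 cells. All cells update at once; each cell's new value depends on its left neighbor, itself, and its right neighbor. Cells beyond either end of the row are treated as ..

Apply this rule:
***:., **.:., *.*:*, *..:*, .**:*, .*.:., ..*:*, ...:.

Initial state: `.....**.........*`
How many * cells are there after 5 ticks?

9

....**.*.......*.
...**.*.*.....*.*
..**.*.*.*...*.*.
.**.*.*.*.*.*.*.*
**.*.*.*.*.*.*.*.
count of *: 9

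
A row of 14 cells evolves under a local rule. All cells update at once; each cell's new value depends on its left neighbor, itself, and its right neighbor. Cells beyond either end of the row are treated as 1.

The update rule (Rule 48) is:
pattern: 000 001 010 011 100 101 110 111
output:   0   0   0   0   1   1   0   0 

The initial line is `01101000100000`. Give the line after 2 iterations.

01001010001000

10010100010000
01001010001000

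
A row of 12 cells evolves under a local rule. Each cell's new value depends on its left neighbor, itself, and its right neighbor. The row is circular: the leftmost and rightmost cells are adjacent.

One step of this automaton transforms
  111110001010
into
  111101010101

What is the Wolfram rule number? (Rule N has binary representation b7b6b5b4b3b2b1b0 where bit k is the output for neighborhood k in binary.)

position 1: 111 → 1  (bit 7 = 1)
position 4: 110 → 0  (bit 6 = 0)
position 9: 101 → 1  (bit 5 = 1)
position 5: 100 → 1  (bit 4 = 1)
position 0: 011 → 1  (bit 3 = 1)
position 8: 010 → 0  (bit 2 = 0)
position 7: 001 → 1  (bit 1 = 1)
position 6: 000 → 0  (bit 0 = 0)
bits b7..b0 = 10111010 = 186

186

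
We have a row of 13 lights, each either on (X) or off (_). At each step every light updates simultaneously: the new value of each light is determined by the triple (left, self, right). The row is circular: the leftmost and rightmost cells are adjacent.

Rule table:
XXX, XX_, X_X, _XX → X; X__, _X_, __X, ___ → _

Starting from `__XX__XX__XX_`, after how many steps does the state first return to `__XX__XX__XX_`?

step 1: __XX__XX__XX_

1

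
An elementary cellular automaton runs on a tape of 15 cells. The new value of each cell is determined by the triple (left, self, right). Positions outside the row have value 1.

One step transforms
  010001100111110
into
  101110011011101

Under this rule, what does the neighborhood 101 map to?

At position 0 the neighborhood is 101; the next row has 1 there.

1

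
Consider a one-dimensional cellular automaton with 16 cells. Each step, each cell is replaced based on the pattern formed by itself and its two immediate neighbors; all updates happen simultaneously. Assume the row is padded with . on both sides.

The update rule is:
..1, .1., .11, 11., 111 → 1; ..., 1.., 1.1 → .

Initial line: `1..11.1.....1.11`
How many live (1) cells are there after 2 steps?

1.111.1....11.11
1.111.1...111.11
count of 1: 10

10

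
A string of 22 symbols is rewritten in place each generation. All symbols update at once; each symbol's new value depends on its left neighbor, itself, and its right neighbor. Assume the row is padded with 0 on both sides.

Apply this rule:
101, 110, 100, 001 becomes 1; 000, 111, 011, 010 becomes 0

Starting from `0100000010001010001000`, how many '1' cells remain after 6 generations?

1010000101010101010100
0101001010101010101010
1010110101010101010101
0101011010101010101010
1010101101010101010101
0101010110101010101010
count of 1: 11

11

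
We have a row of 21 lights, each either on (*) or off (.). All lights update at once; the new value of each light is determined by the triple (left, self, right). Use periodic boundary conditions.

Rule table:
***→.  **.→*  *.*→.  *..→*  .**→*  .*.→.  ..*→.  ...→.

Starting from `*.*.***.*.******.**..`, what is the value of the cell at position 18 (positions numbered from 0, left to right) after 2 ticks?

tick 1: ....*.*...*....*.***.
tick 2: .......*...*.....*.**
position 18 holds .

.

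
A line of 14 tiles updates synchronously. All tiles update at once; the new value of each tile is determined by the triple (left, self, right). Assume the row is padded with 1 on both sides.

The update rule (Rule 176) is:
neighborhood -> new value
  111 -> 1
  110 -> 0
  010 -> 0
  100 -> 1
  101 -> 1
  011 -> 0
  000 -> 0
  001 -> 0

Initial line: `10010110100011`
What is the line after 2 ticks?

01001001010001
10100100101000

10100100101000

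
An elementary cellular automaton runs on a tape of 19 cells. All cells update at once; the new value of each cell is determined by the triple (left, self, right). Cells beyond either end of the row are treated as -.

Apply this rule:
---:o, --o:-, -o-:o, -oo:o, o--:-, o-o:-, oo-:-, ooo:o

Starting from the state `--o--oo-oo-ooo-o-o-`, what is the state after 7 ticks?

o-o--o--o--oo--o-o-
o-o--o--o--o---o-o-
o-o--o--o--o-o-o-o-
o-o--o--o--o-o-o-o-  (fixed point — unchanged through tick 7)

o-o--o--o--o-o-o-o-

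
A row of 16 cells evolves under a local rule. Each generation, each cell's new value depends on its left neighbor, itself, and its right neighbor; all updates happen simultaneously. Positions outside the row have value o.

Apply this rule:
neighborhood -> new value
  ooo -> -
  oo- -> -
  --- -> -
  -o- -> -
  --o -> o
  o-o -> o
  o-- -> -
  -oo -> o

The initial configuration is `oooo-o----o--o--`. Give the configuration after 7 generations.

generation 1: ----o----o--o--o
generation 2: ---o----o--o--oo
generation 3: --o----o--o--oo-
generation 4: -o----o--o--oo-o
generation 5: o----o--o--oo-oo
generation 6: ----o--o--oo-oo-
generation 7: ---o--o--oo-oo-o

---o--o--oo-oo-o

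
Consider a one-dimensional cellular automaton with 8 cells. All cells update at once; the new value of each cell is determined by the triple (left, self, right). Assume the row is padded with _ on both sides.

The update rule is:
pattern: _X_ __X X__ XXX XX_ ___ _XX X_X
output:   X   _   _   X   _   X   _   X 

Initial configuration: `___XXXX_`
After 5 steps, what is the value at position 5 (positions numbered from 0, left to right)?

step 1: XX__XX__
step 2: _______X
step 3: XXXXXX_X
step 4: _XXXX_XX
step 5: __XX_X__
position 5 holds X

X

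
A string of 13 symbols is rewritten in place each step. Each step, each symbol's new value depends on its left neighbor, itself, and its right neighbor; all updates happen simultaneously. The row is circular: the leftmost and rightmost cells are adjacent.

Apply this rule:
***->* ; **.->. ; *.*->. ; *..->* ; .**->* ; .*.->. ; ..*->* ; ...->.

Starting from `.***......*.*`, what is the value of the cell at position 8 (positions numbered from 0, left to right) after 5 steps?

.**.*....*...
**...*..*.*..
*.*.*.**...**
......*.*.***
*....*....**.
position 8 holds .

.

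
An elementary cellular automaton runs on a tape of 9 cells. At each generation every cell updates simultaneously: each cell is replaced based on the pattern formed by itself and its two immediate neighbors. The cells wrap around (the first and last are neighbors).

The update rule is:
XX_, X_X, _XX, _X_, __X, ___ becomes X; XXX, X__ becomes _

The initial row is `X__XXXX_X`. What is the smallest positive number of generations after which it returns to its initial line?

generation 1: X_XX__XXX
generation 2: XXXX_XX__
generation 3: X__XXXX_X

3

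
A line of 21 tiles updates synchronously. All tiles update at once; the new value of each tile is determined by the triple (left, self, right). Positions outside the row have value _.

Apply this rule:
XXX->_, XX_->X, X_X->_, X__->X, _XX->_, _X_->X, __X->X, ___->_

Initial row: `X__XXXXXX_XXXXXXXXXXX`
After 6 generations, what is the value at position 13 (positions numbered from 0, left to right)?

X

XXX_____X___________X
__XX___XXX_________XX
_X_XX_X__XX_______X_X
XX__X_XXX_XX_____XX_X
_XXXX___X__XX___X_X_X
X___XX_XXXX_XX_XX_X_X
position 13 holds X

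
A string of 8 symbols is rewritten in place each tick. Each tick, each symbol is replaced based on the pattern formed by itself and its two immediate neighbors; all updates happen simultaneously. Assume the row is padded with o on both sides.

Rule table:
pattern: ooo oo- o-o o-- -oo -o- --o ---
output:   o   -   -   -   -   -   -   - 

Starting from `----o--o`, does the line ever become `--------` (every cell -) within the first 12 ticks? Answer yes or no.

yes

--------
all cells are - at tick 1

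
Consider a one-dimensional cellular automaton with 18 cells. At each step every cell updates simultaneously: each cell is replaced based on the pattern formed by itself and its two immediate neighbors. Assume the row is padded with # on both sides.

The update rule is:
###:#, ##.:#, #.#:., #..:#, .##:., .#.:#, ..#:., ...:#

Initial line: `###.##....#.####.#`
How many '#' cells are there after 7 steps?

###..####.#..###..
####..###.##..###.
#####..##..##..##.
######..##..##..#.
#######..##..##.#.
########..##..#.#.
#########..##.#.#.
count of #: 13

13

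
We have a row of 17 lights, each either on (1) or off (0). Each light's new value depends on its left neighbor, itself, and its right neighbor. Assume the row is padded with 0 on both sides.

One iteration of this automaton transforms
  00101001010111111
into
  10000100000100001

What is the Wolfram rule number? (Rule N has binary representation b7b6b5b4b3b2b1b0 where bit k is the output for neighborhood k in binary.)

89

position 12: 111 → 0  (bit 7 = 0)
position 16: 110 → 1  (bit 6 = 1)
position 3: 101 → 0  (bit 5 = 0)
position 5: 100 → 1  (bit 4 = 1)
position 11: 011 → 1  (bit 3 = 1)
position 2: 010 → 0  (bit 2 = 0)
position 1: 001 → 0  (bit 1 = 0)
position 0: 000 → 1  (bit 0 = 1)
bits b7..b0 = 01011001 = 89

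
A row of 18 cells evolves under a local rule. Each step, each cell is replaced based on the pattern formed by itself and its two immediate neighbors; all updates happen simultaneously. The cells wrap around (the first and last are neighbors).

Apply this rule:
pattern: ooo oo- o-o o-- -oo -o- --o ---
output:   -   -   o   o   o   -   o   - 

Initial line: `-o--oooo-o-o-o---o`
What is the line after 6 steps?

oo-o-o-o-o-o-o-oo-

o-ooo---o-o-o-o-o-
-oo--o-o-o-o-o-o-o
oo-oo-o-o-o-o-o-o-
o-oo-o-o-o-o-o-o-o
-oo-o-o-o-o-o-o-oo
oo-o-o-o-o-o-o-oo-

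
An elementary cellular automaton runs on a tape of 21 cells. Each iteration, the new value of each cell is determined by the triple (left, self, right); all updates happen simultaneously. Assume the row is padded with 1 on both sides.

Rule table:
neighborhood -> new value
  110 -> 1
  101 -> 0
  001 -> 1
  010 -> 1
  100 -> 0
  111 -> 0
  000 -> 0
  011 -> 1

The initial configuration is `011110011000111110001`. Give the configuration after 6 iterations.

010110101010101010110

iteration 1: 010010111001100010011
iteration 2: 010110101011100110110
iteration 3: 010110101010101110110
iteration 4: 010110101010101010110
iteration 5: 010110101010101010110  (fixed point — unchanged through iteration 6)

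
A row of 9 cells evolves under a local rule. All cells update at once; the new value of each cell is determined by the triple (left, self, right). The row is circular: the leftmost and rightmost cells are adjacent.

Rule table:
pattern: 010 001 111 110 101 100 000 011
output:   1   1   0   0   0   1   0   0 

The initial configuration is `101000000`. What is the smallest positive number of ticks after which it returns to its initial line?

101100001
000010010
000111111
101000000

4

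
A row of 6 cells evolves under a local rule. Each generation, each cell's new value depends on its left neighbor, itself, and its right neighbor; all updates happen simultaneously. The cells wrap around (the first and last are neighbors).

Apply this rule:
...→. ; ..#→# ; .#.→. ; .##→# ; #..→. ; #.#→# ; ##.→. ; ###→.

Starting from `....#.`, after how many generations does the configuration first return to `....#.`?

6

...#..
..#...
.#....
#.....
.....#
....#.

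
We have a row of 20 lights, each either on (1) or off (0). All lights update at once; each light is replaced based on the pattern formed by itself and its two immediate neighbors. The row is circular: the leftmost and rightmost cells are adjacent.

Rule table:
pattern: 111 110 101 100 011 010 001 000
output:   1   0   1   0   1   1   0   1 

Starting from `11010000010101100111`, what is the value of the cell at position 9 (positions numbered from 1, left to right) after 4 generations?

generation 1: 10110111011111000111
generation 2: 01101110111110010111
generation 3: 11011101111100011110
generation 4: 10111011111001011101
position 9 holds 1

1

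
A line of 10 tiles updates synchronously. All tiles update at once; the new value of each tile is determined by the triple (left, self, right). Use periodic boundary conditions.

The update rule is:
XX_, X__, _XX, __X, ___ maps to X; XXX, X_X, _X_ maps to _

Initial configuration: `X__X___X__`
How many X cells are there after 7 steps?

5

_XX_XXX_XX
_XX_X_X_XX
_XX_____XX
_XXXXXXXXX
_X_______X
__XXXXXXX_
XXX_____XX
count of X: 5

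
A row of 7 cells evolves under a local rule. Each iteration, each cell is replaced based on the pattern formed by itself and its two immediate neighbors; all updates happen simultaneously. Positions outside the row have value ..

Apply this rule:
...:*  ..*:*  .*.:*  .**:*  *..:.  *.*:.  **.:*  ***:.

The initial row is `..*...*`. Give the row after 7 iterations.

iteration 1: ***.***
iteration 2: *.*.*.*
iteration 3: *.*.*.*  (fixed point — unchanged through iteration 7)

*.*.*.*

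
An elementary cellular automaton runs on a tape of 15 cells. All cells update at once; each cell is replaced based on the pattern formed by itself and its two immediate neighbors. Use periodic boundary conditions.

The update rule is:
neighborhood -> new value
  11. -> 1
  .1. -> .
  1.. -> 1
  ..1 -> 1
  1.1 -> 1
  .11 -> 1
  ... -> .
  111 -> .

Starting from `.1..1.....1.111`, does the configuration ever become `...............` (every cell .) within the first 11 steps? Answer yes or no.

step 1: 1.11.1...1.11.1
step 2: 11111.1.1.11111
step 3: ....11.1.11....
step 4: ...1111.1111...
step 5: ..11..111..11..
step 6: .111111.111111.
step 7: 11....111....11
step 8: .11..11.11..11.
step 9: 111111111111111
step 10: ...............
all cells are . at step 10

yes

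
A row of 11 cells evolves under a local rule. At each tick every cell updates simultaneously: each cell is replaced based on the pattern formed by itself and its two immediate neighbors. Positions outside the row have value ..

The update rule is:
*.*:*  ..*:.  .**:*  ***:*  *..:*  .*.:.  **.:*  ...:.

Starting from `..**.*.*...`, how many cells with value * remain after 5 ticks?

8

..***.*.*..
..****.*.*.
..*****.*.*
..******.*.
..*******.*
count of *: 8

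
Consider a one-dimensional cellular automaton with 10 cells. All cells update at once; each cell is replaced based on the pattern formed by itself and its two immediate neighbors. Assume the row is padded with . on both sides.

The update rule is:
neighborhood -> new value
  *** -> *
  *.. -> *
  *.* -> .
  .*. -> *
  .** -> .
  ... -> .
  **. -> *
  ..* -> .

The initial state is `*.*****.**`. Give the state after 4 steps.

*..****..*
**..****.*
.**..***.*
..**..**.*

..**..**.*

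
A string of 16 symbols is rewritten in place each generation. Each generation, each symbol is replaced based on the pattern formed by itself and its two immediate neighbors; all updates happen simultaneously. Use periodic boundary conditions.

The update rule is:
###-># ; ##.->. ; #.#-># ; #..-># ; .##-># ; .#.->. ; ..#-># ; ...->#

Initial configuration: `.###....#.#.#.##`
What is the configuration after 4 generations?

.####.#.#.##.###

###.####.#.#.##.
##.####.#.#.##.#
#.####.#.#.##.##
.####.#.#.##.###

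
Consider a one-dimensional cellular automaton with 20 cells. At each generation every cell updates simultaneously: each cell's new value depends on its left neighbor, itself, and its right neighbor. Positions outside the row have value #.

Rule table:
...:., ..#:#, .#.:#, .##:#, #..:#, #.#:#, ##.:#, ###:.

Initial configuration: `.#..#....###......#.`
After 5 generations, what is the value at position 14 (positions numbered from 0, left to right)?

#

######..##.##....###
.....#########..##..
#...##.......#######
##.####.....##......
.###..##...####....#
position 14 holds #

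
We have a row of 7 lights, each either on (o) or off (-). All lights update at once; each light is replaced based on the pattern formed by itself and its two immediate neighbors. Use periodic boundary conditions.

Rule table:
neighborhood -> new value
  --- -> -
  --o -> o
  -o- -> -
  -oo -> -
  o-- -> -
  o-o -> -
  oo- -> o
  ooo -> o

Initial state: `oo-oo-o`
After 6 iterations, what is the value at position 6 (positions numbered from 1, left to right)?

-

iteration 1: oo--o--
iteration 2: -o-o--o
iteration 3: -----o-
iteration 4: ----o--
iteration 5: ---o---
iteration 6: --o----
position 6 holds -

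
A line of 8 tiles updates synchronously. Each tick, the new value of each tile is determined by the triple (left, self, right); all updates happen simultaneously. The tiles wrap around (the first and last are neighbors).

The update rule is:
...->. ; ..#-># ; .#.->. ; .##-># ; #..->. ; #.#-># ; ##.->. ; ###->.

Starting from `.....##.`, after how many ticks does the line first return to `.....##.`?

tick 1: ....##..
tick 2: ...##...
tick 3: ..##....
tick 4: .##.....
tick 5: ##......
tick 6: #......#
tick 7: ......##
tick 8: .....##.

8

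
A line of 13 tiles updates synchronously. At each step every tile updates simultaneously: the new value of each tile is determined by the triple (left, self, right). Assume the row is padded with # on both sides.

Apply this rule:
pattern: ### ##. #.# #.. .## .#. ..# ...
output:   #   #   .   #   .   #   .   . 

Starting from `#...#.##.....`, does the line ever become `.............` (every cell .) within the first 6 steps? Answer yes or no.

no

##..#..##....
###.##..##...
###..##..##..
####..##..##.
#####..##..#.
######..##.#.
step 6 is ######..##.#., still not uniform .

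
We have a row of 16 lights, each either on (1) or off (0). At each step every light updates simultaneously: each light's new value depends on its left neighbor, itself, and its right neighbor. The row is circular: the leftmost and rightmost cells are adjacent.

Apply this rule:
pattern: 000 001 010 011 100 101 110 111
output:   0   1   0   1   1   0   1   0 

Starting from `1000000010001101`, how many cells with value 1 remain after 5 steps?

8

1100000101011101
0110001000010101
0111010100100000
1101000011010000
1100100111001001
count of 1: 8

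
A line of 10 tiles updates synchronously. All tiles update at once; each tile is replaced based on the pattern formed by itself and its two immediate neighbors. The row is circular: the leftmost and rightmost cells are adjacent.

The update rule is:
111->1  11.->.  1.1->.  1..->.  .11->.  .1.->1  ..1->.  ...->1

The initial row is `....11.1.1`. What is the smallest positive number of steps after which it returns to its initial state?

2

step 1: .11....1.1
step 2: ....11.1.1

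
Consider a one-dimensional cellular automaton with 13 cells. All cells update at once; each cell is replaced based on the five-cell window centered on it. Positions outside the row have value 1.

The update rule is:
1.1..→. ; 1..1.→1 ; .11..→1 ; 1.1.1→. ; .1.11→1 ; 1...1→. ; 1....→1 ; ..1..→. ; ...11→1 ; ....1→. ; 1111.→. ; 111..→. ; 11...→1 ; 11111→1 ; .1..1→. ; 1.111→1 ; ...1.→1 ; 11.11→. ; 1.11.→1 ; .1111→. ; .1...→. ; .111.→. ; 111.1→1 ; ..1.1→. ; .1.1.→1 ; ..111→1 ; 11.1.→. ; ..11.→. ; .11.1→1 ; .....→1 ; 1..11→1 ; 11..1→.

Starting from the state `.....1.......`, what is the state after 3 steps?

1....1.1.1.11

111.1..1111.1
1.1...11..1.1
1....1.1.1.11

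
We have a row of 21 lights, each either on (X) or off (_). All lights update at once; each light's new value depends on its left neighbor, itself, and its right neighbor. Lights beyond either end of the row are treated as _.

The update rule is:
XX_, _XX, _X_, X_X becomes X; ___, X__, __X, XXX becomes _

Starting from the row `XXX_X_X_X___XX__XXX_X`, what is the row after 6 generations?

generation 1: X_XXXXXXX___XX__X_XXX
generation 2: XXX_____X___XX__XXX_X
generation 3: X_X_____X___XX__X_XXX
generation 4: XXX_____X___XX__XXX_X  (repeats generation 2; period 2)
generation 6: XXX_____X___XX__XXX_X

XXX_____X___XX__XXX_X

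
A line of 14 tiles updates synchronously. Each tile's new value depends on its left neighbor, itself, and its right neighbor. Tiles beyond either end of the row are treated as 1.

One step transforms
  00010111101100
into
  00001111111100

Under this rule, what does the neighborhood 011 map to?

1

At position 5 the neighborhood is 011; the next row has 1 there.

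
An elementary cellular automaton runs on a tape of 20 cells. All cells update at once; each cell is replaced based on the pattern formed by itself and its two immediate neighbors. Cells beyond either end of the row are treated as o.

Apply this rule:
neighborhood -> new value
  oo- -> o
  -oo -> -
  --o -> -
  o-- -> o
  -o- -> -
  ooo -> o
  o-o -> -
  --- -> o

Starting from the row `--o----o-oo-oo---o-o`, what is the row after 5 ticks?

o--ooo----o--ooo----
oo--ooooo--o--ooooo-
ooo--ooooo--o--oooo-
oooo--ooooo--o--ooo-
ooooo--ooooo--o--oo-

ooooo--ooooo--o--oo-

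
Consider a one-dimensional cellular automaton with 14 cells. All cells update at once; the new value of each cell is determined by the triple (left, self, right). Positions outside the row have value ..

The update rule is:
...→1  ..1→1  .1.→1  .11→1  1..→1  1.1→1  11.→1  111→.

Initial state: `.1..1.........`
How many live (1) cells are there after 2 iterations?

2

iteration 1: 11111111111111
iteration 2: 1............1
count of 1: 2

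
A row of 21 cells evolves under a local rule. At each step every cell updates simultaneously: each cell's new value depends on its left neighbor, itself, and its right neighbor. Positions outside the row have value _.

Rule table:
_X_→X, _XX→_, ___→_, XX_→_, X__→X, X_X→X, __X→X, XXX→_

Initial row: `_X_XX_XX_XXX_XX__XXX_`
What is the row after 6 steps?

step 1: XXX__X__X___X__XX___X
step 2: ___XXXXXXX_XXXX__X_XX
step 3: __X_______X____XXXX__
step 4: _XXX_____XXX__X____X_
step 5: X___X___X___XXXX__XXX
step 6: XX_XXX_XXX_X____XX___

XX_XXX_XXX_X____XX___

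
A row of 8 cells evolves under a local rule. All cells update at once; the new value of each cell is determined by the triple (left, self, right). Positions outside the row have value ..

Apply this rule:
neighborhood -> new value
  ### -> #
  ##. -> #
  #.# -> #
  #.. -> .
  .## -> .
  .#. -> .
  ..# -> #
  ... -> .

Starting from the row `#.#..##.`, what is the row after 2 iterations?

.#..#.#.
#..#.#..

#..#.#..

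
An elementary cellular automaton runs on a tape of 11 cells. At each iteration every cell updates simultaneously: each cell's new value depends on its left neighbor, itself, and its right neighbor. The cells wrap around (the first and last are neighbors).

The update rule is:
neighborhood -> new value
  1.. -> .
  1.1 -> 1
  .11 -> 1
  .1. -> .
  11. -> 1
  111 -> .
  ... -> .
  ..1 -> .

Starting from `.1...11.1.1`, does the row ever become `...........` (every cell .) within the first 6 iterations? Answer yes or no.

yes

1....111.1.
.....1.11.1
......1111.
......1..1.
...........
all cells are . at iteration 5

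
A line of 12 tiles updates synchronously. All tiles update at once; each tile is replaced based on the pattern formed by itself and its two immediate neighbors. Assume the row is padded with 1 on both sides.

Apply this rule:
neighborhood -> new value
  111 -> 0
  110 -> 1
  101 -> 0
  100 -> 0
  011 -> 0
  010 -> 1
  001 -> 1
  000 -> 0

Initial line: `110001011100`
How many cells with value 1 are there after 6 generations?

5

010011000101
010101001100
010101010101
010101010100
010101010101  (repeats generation 3; period 2)
generation 6: 010101010100
count of 1: 5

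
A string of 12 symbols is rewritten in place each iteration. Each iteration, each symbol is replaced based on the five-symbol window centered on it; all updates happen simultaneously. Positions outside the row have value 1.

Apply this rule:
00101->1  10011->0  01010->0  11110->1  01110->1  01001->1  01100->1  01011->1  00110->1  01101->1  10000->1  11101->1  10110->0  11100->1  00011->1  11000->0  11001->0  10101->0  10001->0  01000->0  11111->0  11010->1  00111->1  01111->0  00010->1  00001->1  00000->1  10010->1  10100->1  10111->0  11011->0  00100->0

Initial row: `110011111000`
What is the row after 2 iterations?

iteration 1: 110010011001
iteration 2: 110101011001

110101011001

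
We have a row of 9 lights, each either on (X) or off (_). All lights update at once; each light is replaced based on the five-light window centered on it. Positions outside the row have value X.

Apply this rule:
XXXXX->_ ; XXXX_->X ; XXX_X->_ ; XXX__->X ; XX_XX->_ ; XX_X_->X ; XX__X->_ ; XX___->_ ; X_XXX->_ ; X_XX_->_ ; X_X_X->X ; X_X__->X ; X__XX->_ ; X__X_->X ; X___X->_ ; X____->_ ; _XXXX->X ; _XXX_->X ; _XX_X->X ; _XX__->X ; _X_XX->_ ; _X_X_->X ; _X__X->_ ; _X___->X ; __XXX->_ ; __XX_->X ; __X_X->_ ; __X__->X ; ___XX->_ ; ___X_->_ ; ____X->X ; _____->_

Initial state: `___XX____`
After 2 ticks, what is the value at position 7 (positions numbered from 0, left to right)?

_

___XX__X_
___XX_X__
position 7 holds _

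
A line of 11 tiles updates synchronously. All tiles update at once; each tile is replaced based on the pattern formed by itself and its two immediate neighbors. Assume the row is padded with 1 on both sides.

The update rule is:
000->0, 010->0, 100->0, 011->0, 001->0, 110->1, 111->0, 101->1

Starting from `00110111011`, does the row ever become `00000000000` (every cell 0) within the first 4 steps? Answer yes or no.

yes

00011001100
00001000100
00000000000
all cells are 0 at step 3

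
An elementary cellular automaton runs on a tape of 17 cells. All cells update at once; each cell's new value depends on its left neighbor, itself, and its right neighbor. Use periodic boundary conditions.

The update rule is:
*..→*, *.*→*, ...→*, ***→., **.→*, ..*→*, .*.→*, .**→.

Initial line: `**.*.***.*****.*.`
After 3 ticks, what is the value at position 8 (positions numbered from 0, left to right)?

.****..**....****
*...***.*****...*
****..**....****.
position 8 holds .

.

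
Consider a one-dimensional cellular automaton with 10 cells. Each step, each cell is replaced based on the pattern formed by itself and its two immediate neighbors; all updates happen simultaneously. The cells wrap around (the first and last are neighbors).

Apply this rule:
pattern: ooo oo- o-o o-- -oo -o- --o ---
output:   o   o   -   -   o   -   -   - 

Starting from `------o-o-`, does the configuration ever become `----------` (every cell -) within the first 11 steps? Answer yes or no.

step 1: ----------
all cells are - at step 1

yes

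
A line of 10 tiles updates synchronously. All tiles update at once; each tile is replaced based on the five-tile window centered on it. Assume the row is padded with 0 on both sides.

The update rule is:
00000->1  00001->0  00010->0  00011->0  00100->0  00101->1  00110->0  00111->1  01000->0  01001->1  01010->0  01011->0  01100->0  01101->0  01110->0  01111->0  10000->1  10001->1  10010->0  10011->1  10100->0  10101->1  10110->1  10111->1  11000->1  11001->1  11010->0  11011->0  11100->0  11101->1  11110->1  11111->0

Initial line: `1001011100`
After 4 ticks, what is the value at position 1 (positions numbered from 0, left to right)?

0101010011
0101001100
0100110011
0011001100
position 1 holds 0

0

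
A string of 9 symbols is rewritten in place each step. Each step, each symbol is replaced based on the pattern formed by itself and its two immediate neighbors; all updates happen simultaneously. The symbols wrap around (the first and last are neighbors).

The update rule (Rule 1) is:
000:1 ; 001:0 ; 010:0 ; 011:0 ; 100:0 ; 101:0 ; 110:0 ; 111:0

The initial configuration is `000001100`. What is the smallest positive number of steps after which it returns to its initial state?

2

111100001
000001100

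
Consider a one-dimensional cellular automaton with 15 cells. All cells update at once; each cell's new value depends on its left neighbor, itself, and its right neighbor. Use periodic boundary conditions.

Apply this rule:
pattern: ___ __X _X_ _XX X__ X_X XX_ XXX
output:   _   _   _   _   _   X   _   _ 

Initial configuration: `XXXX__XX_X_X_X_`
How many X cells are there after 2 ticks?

tick 1: ________X_X_X_X
tick 2: _________X_X_X_
count of X: 3

3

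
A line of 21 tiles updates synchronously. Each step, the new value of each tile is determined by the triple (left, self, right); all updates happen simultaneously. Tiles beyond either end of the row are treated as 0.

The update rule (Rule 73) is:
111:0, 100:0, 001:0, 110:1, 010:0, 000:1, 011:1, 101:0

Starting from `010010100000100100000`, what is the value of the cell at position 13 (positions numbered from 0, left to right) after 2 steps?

1

000000001110000001111
111111101010111101001
position 13 holds 1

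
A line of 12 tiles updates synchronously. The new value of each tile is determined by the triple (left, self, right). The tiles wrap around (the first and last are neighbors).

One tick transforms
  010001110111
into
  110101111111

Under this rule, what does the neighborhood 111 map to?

At position 6 the neighborhood is 111; the next row has 1 there.

1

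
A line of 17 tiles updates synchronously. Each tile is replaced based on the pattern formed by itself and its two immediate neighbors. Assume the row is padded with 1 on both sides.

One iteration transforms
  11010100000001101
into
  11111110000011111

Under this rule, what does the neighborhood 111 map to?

At position 0 the neighborhood is 111; the next row has 1 there.

1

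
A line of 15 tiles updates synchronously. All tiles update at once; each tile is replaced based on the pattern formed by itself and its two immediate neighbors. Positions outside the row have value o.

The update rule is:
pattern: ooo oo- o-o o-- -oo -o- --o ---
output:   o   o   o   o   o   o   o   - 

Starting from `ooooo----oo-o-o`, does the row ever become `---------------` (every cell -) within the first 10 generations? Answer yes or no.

no

generation 1: oooooo--ooooooo
generation 2: ooooooooooooooo
generation 3: ooooooooooooooo  (fixed point — unchanged through generation 10)
generation 10 is ooooooooooooooo, still not uniform -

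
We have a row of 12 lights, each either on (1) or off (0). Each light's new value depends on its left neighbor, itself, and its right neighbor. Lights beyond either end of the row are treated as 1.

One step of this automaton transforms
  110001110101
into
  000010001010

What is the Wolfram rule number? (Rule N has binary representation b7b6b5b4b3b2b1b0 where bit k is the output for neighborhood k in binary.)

34

position 0: 111 → 0  (bit 7 = 0)
position 1: 110 → 0  (bit 6 = 0)
position 8: 101 → 1  (bit 5 = 1)
position 2: 100 → 0  (bit 4 = 0)
position 5: 011 → 0  (bit 3 = 0)
position 9: 010 → 0  (bit 2 = 0)
position 4: 001 → 1  (bit 1 = 1)
position 3: 000 → 0  (bit 0 = 0)
bits b7..b0 = 00100010 = 34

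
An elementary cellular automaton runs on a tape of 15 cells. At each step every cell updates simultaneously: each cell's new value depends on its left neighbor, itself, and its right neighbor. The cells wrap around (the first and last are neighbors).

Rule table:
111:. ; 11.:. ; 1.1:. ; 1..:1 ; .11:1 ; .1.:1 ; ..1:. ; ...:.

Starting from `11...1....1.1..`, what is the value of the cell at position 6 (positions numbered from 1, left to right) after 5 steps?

1

1.1..11...1.11.
1.11.1.1..1.1..
1.1..1.11.1.11.
1.11.1.1..1.1..  (repeats step 2; period 2)
step 5: 1.1..1.11.1.11.
position 6 holds 1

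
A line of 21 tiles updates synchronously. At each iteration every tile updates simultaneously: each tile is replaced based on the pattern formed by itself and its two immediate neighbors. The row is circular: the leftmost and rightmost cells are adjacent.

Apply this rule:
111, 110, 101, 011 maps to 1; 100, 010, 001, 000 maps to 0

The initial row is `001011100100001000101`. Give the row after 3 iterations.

000111100000000000000

000111100000000000010
000111100000000000000
000111100000000000000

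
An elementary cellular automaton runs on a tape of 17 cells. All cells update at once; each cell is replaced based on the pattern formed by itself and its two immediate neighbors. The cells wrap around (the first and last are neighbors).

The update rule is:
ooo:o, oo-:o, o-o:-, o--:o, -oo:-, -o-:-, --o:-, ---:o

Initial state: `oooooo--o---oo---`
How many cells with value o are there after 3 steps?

step 1: -oooooo--oo--ooo-
step 2: --oooooo--oo--ooo
step 3: o--oooooo--oo--oo
count of o: 11

11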